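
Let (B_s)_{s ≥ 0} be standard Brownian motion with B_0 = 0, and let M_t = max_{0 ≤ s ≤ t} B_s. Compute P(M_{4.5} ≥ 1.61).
P(M_{4.5} ≥ 1.61) = 2·P(B_{4.5} ≥ 1.61) = 2(1 − Φ(1.61/√4.5)) ≈ 0.4479

By the reflection principle for Brownian motion, P(M_t ≥ a) = 2 · P(B_t ≥ a) for a ≥ 0. Since B_t ~ N(0, t), P(B_t ≥ 1.61) = 1 − Φ(1.61/√t) = 1 − Φ(1.61/√4.5) = 1 − Φ(0.7590). So
  P(M_{4.5} ≥ 1.61) = 2(1 − Φ(0.7590)) ≈ 0.4479.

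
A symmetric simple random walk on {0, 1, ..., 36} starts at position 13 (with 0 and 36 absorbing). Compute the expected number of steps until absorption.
E[τ | X_0 = 13] = 299

Let v_k = E[τ | X_0 = k]. Boundary: v_0 = v_36 = 0. Recurrence: v_k = 1 + (v_{k-1} + v_{k+1})/2 for 1 ≤ k ≤ 35. The particular solution to v_k − (v_{k-1} + v_{k+1})/2 = 1 is v_k = −k^2. Adding homogeneous solution A + B k and matching boundaries gives v_k = k (36 − k). Substituting k = 13: v_13 = 13 · 23 = 299.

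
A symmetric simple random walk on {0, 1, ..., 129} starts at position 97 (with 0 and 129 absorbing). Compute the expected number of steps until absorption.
E[τ | X_0 = 97] = 3104

Let v_k = E[τ | X_0 = k]. Boundary: v_0 = v_129 = 0. Recurrence: v_k = 1 + (v_{k-1} + v_{k+1})/2 for 1 ≤ k ≤ 128. The particular solution to v_k − (v_{k-1} + v_{k+1})/2 = 1 is v_k = −k^2. Adding homogeneous solution A + B k and matching boundaries gives v_k = k (129 − k). Substituting k = 97: v_97 = 97 · 32 = 3104.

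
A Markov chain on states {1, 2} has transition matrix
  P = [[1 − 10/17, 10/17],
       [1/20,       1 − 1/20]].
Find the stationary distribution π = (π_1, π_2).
π_1 = 17/217, π_2 = 200/217

Solve πP = π with π_1 + π_2 = 1. From πP = π: π_1 · (1 − 10/17) + π_2 · 1/20 = π_1 ⇒ π_2 · 1/20 = π_1 · 10/17 ⇒ π_2/π_1 = (10/17)/(1/20) = 200/17. Together with π_1 + π_2 = 1:
  π_1 = (1/20)/(10/17 + 1/20) = (1/20)/(217/340) = 17/217,
  π_2 = (10/17)/(10/17 + 1/20) = (10/17)/(217/340) = 200/217.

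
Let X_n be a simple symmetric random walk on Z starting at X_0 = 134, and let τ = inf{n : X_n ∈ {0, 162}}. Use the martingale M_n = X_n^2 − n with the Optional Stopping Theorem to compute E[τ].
E[τ] = 3752

M_n = X_n^2 − n is a martingale (since E[X_{n+1}^2 | F_n] = X_n^2 + 1). By OST (τ has finite mean in a bounded region), E[M_τ] = E[M_0] = X_0^2 − 0 = 134^2 = 17956. Also E[M_τ] = E[X_τ^2] − E[τ]. The walk exits at 0 or 162, with P(hit 162 first) = 134/162, so E[X_τ^2] = 162^2 · 134/162 + 0 = 21708. Thus E[τ] = E[X_τ^2] − E[M_τ] = 21708 − 17956 = 3752 = 134(162 − 134) = 3752.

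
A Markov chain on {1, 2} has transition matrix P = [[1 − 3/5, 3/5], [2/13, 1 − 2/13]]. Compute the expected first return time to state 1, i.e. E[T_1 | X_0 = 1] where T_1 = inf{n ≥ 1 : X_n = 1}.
E[T_1 | X_0 = 1] = 1/π_1 = 49/10

For an irreducible recurrent Markov chain with stationary distribution π, E[T_i | X_0 = i] = 1/π_i (Kac's formula). Here π_1 = (2/13)/(3/5 + 2/13) = (2/13)/(49/65) = 10/49, so E[T_1 | X_0 = 1] = 1/π_1 = (3/5 + 2/13)/(2/13) = (49/65)/(2/13) = 49/10.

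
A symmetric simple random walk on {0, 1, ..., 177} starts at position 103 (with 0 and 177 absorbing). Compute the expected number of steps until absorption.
E[τ | X_0 = 103] = 7622

Let v_k = E[τ | X_0 = k]. Boundary: v_0 = v_177 = 0. Recurrence: v_k = 1 + (v_{k-1} + v_{k+1})/2 for 1 ≤ k ≤ 176. The particular solution to v_k − (v_{k-1} + v_{k+1})/2 = 1 is v_k = −k^2. Adding homogeneous solution A + B k and matching boundaries gives v_k = k (177 − k). Substituting k = 103: v_103 = 103 · 74 = 7622.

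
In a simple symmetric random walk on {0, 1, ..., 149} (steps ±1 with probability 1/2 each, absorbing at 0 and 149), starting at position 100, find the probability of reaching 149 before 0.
P(hit 149 before 0) = 100/149

Let u_k = P(hit 149 before 0 | start at k). Then u_0 = 0, u_149 = 1, and u_k = u_{k-1}/2 + u_{k+1}/2 for 1 ≤ k ≤ 148. This harmonic recurrence is solved by u_k = k/149, giving u_100 = 100/149.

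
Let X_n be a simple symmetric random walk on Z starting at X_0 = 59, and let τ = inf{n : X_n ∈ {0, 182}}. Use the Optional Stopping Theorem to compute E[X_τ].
E[X_τ] = 59

X_n is a martingale and τ is a bounded-mean stopping time (indeed τ is finite a.s. with bounded expectation since the walk is in a bounded region). By the OST, E[X_τ] = E[X_0] = 59. Equivalently: E[X_τ] = 182 · P(hit 182 first) + 0 · P(hit 0 first) = 182 · (59/182) = 59.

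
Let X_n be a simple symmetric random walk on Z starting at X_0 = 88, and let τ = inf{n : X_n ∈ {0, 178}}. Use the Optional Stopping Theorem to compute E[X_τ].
E[X_τ] = 88

X_n is a martingale and τ is a bounded-mean stopping time (indeed τ is finite a.s. with bounded expectation since the walk is in a bounded region). By the OST, E[X_τ] = E[X_0] = 88. Equivalently: E[X_τ] = 178 · P(hit 178 first) + 0 · P(hit 0 first) = 178 · (88/178) = 88.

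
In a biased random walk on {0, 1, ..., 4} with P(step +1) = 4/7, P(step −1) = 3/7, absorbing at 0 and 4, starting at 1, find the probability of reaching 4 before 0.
P(hit 4 before 0) = (1 − (3/4)^1) / (1 − (3/4)^4) = 64/175

Let u_k denote P(reach 4 before 0 | start at k). Boundary: u_0 = 0, u_4 = 1. Recurrence: u_k = 4/7·u_{k+1} + 3/7·u_{k-1} for 1 ≤ k ≤ 3. Try u_k = A + B·r^k with r = q/p = (3/7)/(4/7) = 3/4. Substitution satisfies the recurrence; boundary conditions give:
  u_k = (1 − r^k) / (1 − r^N) = (1 − (3/4)^1) / (1 − (3/4)^4) = 64/175.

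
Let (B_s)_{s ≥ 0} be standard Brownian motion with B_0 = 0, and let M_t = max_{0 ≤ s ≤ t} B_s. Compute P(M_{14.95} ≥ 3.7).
P(M_{14.95} ≥ 3.7) = 2·P(B_{14.95} ≥ 3.7) = 2(1 − Φ(3.7/√14.95)) ≈ 0.3386

By the reflection principle for Brownian motion, P(M_t ≥ a) = 2 · P(B_t ≥ a) for a ≥ 0. Since B_t ~ N(0, t), P(B_t ≥ 3.7) = 1 − Φ(3.7/√t) = 1 − Φ(3.7/√14.95) = 1 − Φ(0.9569). So
  P(M_{14.95} ≥ 3.7) = 2(1 − Φ(0.9569)) ≈ 0.3386.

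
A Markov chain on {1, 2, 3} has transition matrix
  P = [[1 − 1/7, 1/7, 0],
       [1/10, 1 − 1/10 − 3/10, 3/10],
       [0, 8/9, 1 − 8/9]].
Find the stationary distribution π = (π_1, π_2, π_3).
π = (56/163, 80/163, 27/163)

This is a birth-death chain on three states, which satisfies detailed balance: π_1 · P_{12} = π_2 · P_{21} and π_2 · P_{23} = π_3 · P_{32}.
From π_1 · 1/7 = π_2 · 1/10: π_2/π_1 = (1/7)/(1/10) = 10/7.
From π_2 · 3/10 = π_3 · 8/9: π_3/π_2 = (3/10)/(8/9) = 27/80.
Take π_1 proportional to 1; then unnormalized π = (1, 10/7, 27/56). Normalize by dividing by the sum 163/56:
  π = (56/163, 80/163, 27/163).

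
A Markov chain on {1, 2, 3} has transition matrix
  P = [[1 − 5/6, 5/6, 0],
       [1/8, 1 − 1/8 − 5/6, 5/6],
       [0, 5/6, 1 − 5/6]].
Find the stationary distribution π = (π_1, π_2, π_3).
π = (3/43, 20/43, 20/43)

This is a birth-death chain on three states, which satisfies detailed balance: π_1 · P_{12} = π_2 · P_{21} and π_2 · P_{23} = π_3 · P_{32}.
From π_1 · 5/6 = π_2 · 1/8: π_2/π_1 = (5/6)/(1/8) = 20/3.
From π_2 · 5/6 = π_3 · 5/6: π_3/π_2 = (5/6)/(5/6) = 1.
Take π_1 proportional to 1; then unnormalized π = (1, 20/3, 20/3). Normalize by dividing by the sum 43/3:
  π = (3/43, 20/43, 20/43).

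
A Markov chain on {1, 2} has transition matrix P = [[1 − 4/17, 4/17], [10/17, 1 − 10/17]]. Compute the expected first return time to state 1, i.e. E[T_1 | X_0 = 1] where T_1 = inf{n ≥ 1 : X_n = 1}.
E[T_1 | X_0 = 1] = 1/π_1 = 7/5

For an irreducible recurrent Markov chain with stationary distribution π, E[T_i | X_0 = i] = 1/π_i (Kac's formula). Here π_1 = (10/17)/(4/17 + 10/17) = (10/17)/(14/17) = 5/7, so E[T_1 | X_0 = 1] = 1/π_1 = (4/17 + 10/17)/(10/17) = (14/17)/(10/17) = 7/5.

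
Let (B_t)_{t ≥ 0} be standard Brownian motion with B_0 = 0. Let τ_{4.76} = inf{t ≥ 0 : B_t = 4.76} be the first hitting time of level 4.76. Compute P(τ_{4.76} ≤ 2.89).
P(τ_{4.76} ≤ 2.89) = 2(1 − Φ(4.76/√2.89)) = 2(1 − Φ(2.8000)) ≈ 0.0051

By the reflection principle for standard BM, P(τ_b ≤ t) = 2 · P(B_t ≥ b). Since B_t ~ N(0, t), P(B_t ≥ 4.76) = 1 − Φ(4.76/√t) = 1 − Φ(4.76/√2.89) = 1 − Φ(2.8000) ≈ 0.00256. Doubling: P(τ_{4.76} ≤ 2.89) ≈ 2 · 0.00256 = 0.00512 ≈ 0.0051.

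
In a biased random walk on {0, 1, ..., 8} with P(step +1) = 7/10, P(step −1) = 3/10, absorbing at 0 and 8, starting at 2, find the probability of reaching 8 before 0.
P(hit 8 before 0) = (1 − (3/7)^2) / (1 − (3/7)^8) = 117649/143956

Let u_k denote P(reach 8 before 0 | start at k). Boundary: u_0 = 0, u_8 = 1. Recurrence: u_k = 7/10·u_{k+1} + 3/10·u_{k-1} for 1 ≤ k ≤ 7. Try u_k = A + B·r^k with r = q/p = (3/10)/(7/10) = 3/7. Substitution satisfies the recurrence; boundary conditions give:
  u_k = (1 − r^k) / (1 − r^N) = (1 − (3/7)^2) / (1 − (3/7)^8) = 117649/143956.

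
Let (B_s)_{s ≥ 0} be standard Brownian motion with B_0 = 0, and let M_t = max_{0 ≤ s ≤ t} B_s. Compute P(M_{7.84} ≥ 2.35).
P(M_{7.84} ≥ 2.35) = 2·P(B_{7.84} ≥ 2.35) = 2(1 − Φ(2.35/√7.84)) ≈ 0.4013

By the reflection principle for Brownian motion, P(M_t ≥ a) = 2 · P(B_t ≥ a) for a ≥ 0. Since B_t ~ N(0, t), P(B_t ≥ 2.35) = 1 − Φ(2.35/√t) = 1 − Φ(2.35/√7.84) = 1 − Φ(0.8393). So
  P(M_{7.84} ≥ 2.35) = 2(1 − Φ(0.8393)) ≈ 0.4013.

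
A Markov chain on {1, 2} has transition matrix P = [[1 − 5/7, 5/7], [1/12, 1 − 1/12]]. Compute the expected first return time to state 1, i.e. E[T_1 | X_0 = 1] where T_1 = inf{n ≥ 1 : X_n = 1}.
E[T_1 | X_0 = 1] = 1/π_1 = 67/7

For an irreducible recurrent Markov chain with stationary distribution π, E[T_i | X_0 = i] = 1/π_i (Kac's formula). Here π_1 = (1/12)/(5/7 + 1/12) = (1/12)/(67/84) = 7/67, so E[T_1 | X_0 = 1] = 1/π_1 = (5/7 + 1/12)/(1/12) = (67/84)/(1/12) = 67/7.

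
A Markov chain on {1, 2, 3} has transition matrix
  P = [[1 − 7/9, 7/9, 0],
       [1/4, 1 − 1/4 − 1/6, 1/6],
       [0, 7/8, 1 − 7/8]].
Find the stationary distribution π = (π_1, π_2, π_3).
π = (27/127, 84/127, 16/127)

This is a birth-death chain on three states, which satisfies detailed balance: π_1 · P_{12} = π_2 · P_{21} and π_2 · P_{23} = π_3 · P_{32}.
From π_1 · 7/9 = π_2 · 1/4: π_2/π_1 = (7/9)/(1/4) = 28/9.
From π_2 · 1/6 = π_3 · 7/8: π_3/π_2 = (1/6)/(7/8) = 4/21.
Take π_1 proportional to 1; then unnormalized π = (1, 28/9, 16/27). Normalize by dividing by the sum 127/27:
  π = (27/127, 84/127, 16/127).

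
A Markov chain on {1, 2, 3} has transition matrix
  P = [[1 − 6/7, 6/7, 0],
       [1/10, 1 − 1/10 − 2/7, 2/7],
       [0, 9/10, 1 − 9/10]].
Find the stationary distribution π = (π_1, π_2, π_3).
π = (147/1807, 1260/1807, 400/1807)

This is a birth-death chain on three states, which satisfies detailed balance: π_1 · P_{12} = π_2 · P_{21} and π_2 · P_{23} = π_3 · P_{32}.
From π_1 · 6/7 = π_2 · 1/10: π_2/π_1 = (6/7)/(1/10) = 60/7.
From π_2 · 2/7 = π_3 · 9/10: π_3/π_2 = (2/7)/(9/10) = 20/63.
Take π_1 proportional to 1; then unnormalized π = (1, 60/7, 400/147). Normalize by dividing by the sum 1807/147:
  π = (147/1807, 1260/1807, 400/1807).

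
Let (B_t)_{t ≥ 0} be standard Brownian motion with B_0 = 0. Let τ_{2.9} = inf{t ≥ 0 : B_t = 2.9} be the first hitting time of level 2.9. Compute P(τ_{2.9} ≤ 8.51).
P(τ_{2.9} ≤ 8.51) = 2(1 − Φ(2.9/√8.51)) = 2(1 − Φ(0.9941)) ≈ 0.3202

By the reflection principle for standard BM, P(τ_b ≤ t) = 2 · P(B_t ≥ b). Since B_t ~ N(0, t), P(B_t ≥ 2.9) = 1 − Φ(2.9/√t) = 1 − Φ(2.9/√8.51) = 1 − Φ(0.9941) ≈ 0.16009. Doubling: P(τ_{2.9} ≤ 8.51) ≈ 2 · 0.16009 = 0.32018 ≈ 0.3202.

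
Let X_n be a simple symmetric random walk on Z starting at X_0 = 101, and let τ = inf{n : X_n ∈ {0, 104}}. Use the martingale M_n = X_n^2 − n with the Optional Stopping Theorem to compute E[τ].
E[τ] = 303

M_n = X_n^2 − n is a martingale (since E[X_{n+1}^2 | F_n] = X_n^2 + 1). By OST (τ has finite mean in a bounded region), E[M_τ] = E[M_0] = X_0^2 − 0 = 101^2 = 10201. Also E[M_τ] = E[X_τ^2] − E[τ]. The walk exits at 0 or 104, with P(hit 104 first) = 101/104, so E[X_τ^2] = 104^2 · 101/104 + 0 = 10504. Thus E[τ] = E[X_τ^2] − E[M_τ] = 10504 − 10201 = 303 = 101(104 − 101) = 303.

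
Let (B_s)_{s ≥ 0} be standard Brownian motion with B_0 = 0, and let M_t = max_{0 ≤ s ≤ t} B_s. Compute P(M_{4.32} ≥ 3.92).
P(M_{4.32} ≥ 3.92) = 2·P(B_{4.32} ≥ 3.92) = 2(1 − Φ(3.92/√4.32)) ≈ 0.0593

By the reflection principle for Brownian motion, P(M_t ≥ a) = 2 · P(B_t ≥ a) for a ≥ 0. Since B_t ~ N(0, t), P(B_t ≥ 3.92) = 1 − Φ(3.92/√t) = 1 − Φ(3.92/√4.32) = 1 − Φ(1.8860). So
  P(M_{4.32} ≥ 3.92) = 2(1 − Φ(1.8860)) ≈ 0.0593.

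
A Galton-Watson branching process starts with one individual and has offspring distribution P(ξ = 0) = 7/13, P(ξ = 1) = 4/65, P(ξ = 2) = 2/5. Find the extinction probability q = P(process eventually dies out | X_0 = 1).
q = 1

Mean offspring μ = 0·7/13 + 1·4/65 + 2·2/5 = 56/65 ≤ 1. For μ ≤ 1 with offspring not concentrated at 1, the Galton-Watson process goes extinct almost surely, so q = 1.
(Algebraic check: The pgf is f(s) = 7/13 + 4/65·s + 2/5·s². The extinction probability q is the smallest fixed point of f in [0, 1]. Setting s = f(s):
  2/5·s² + (4/65 − 1)·s + 7/13 = 0
  2/5·s² − (7/13 + 2/5)·s + 7/13 = 0
which factors as (s − 1)·(2/5·s − 7/13) = 0, giving roots s = 1 and s = (7/13)/(2/5) = 35/26. Since 35/26 ≥ 1, the smallest root in [0, 1] is s = 1.)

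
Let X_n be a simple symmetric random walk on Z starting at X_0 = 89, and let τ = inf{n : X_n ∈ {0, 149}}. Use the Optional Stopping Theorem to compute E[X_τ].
E[X_τ] = 89

X_n is a martingale and τ is a bounded-mean stopping time (indeed τ is finite a.s. with bounded expectation since the walk is in a bounded region). By the OST, E[X_τ] = E[X_0] = 89. Equivalently: E[X_τ] = 149 · P(hit 149 first) + 0 · P(hit 0 first) = 149 · (89/149) = 89.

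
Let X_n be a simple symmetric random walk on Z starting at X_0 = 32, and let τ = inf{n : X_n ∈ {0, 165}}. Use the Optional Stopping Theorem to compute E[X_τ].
E[X_τ] = 32

X_n is a martingale and τ is a bounded-mean stopping time (indeed τ is finite a.s. with bounded expectation since the walk is in a bounded region). By the OST, E[X_τ] = E[X_0] = 32. Equivalently: E[X_τ] = 165 · P(hit 165 first) + 0 · P(hit 0 first) = 165 · (32/165) = 32.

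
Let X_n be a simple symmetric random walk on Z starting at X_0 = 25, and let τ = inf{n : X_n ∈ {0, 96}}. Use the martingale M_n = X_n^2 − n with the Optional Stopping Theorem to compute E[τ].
E[τ] = 1775

M_n = X_n^2 − n is a martingale (since E[X_{n+1}^2 | F_n] = X_n^2 + 1). By OST (τ has finite mean in a bounded region), E[M_τ] = E[M_0] = X_0^2 − 0 = 25^2 = 625. Also E[M_τ] = E[X_τ^2] − E[τ]. The walk exits at 0 or 96, with P(hit 96 first) = 25/96, so E[X_τ^2] = 96^2 · 25/96 + 0 = 2400. Thus E[τ] = E[X_τ^2] − E[M_τ] = 2400 − 625 = 1775 = 25(96 − 25) = 1775.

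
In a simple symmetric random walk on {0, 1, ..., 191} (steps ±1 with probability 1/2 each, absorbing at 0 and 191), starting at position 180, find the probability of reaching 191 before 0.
P(hit 191 before 0) = 180/191

Let u_k = P(hit 191 before 0 | start at k). Then u_0 = 0, u_191 = 1, and u_k = u_{k-1}/2 + u_{k+1}/2 for 1 ≤ k ≤ 190. This harmonic recurrence is solved by u_k = k/191, giving u_180 = 180/191.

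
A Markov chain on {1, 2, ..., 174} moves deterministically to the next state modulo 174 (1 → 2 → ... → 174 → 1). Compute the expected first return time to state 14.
E[T_14 | X_0 = 14] = 174

The chain cycles deterministically, so starting at state 14 it returns in exactly 174 steps. Equivalently, the stationary distribution is uniform π_j = 1/174 for every state j, so by Kac's formula E[T_14] = 1/π_14 = 174.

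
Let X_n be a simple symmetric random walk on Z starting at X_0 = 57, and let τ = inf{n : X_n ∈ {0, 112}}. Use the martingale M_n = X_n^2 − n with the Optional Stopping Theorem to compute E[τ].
E[τ] = 3135

M_n = X_n^2 − n is a martingale (since E[X_{n+1}^2 | F_n] = X_n^2 + 1). By OST (τ has finite mean in a bounded region), E[M_τ] = E[M_0] = X_0^2 − 0 = 57^2 = 3249. Also E[M_τ] = E[X_τ^2] − E[τ]. The walk exits at 0 or 112, with P(hit 112 first) = 57/112, so E[X_τ^2] = 112^2 · 57/112 + 0 = 6384. Thus E[τ] = E[X_τ^2] − E[M_τ] = 6384 − 3249 = 3135 = 57(112 − 57) = 3135.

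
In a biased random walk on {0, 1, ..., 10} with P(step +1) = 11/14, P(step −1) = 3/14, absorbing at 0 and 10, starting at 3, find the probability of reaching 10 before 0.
P(hit 10 before 0) = (1 − (3/11)^3) / (1 − (3/11)^10) = 3176408873/3242170694

Let u_k denote P(reach 10 before 0 | start at k). Boundary: u_0 = 0, u_10 = 1. Recurrence: u_k = 11/14·u_{k+1} + 3/14·u_{k-1} for 1 ≤ k ≤ 9. Try u_k = A + B·r^k with r = q/p = (3/14)/(11/14) = 3/11. Substitution satisfies the recurrence; boundary conditions give:
  u_k = (1 − r^k) / (1 − r^N) = (1 − (3/11)^3) / (1 − (3/11)^10) = 3176408873/3242170694.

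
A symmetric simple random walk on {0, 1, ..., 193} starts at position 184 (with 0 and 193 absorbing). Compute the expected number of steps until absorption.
E[τ | X_0 = 184] = 1656

Let v_k = E[τ | X_0 = k]. Boundary: v_0 = v_193 = 0. Recurrence: v_k = 1 + (v_{k-1} + v_{k+1})/2 for 1 ≤ k ≤ 192. The particular solution to v_k − (v_{k-1} + v_{k+1})/2 = 1 is v_k = −k^2. Adding homogeneous solution A + B k and matching boundaries gives v_k = k (193 − k). Substituting k = 184: v_184 = 184 · 9 = 1656.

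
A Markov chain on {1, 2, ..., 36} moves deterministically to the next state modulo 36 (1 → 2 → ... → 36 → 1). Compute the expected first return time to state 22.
E[T_22 | X_0 = 22] = 36

The chain cycles deterministically, so starting at state 22 it returns in exactly 36 steps. Equivalently, the stationary distribution is uniform π_j = 1/36 for every state j, so by Kac's formula E[T_22] = 1/π_22 = 36.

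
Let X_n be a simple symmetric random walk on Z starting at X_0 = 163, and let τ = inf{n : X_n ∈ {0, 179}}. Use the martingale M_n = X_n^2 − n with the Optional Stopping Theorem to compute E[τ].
E[τ] = 2608

M_n = X_n^2 − n is a martingale (since E[X_{n+1}^2 | F_n] = X_n^2 + 1). By OST (τ has finite mean in a bounded region), E[M_τ] = E[M_0] = X_0^2 − 0 = 163^2 = 26569. Also E[M_τ] = E[X_τ^2] − E[τ]. The walk exits at 0 or 179, with P(hit 179 first) = 163/179, so E[X_τ^2] = 179^2 · 163/179 + 0 = 29177. Thus E[τ] = E[X_τ^2] − E[M_τ] = 29177 − 26569 = 2608 = 163(179 − 163) = 2608.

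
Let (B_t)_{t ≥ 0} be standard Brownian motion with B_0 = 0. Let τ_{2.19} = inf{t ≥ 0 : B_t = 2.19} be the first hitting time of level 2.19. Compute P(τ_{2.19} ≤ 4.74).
P(τ_{2.19} ≤ 4.74) = 2(1 − Φ(2.19/√4.74)) = 2(1 − Φ(1.0059)) ≈ 0.3145

By the reflection principle for standard BM, P(τ_b ≤ t) = 2 · P(B_t ≥ b). Since B_t ~ N(0, t), P(B_t ≥ 2.19) = 1 − Φ(2.19/√t) = 1 − Φ(2.19/√4.74) = 1 − Φ(1.0059) ≈ 0.15723. Doubling: P(τ_{2.19} ≤ 4.74) ≈ 2 · 0.15723 = 0.31446 ≈ 0.3145.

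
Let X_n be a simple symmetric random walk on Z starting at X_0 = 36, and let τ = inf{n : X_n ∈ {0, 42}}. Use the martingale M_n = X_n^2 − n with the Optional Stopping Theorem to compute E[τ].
E[τ] = 216

M_n = X_n^2 − n is a martingale (since E[X_{n+1}^2 | F_n] = X_n^2 + 1). By OST (τ has finite mean in a bounded region), E[M_τ] = E[M_0] = X_0^2 − 0 = 36^2 = 1296. Also E[M_τ] = E[X_τ^2] − E[τ]. The walk exits at 0 or 42, with P(hit 42 first) = 36/42, so E[X_τ^2] = 42^2 · 36/42 + 0 = 1512. Thus E[τ] = E[X_τ^2] − E[M_τ] = 1512 − 1296 = 216 = 36(42 − 36) = 216.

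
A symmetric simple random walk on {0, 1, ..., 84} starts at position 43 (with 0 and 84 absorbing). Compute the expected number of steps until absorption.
E[τ | X_0 = 43] = 1763

Let v_k = E[τ | X_0 = k]. Boundary: v_0 = v_84 = 0. Recurrence: v_k = 1 + (v_{k-1} + v_{k+1})/2 for 1 ≤ k ≤ 83. The particular solution to v_k − (v_{k-1} + v_{k+1})/2 = 1 is v_k = −k^2. Adding homogeneous solution A + B k and matching boundaries gives v_k = k (84 − k). Substituting k = 43: v_43 = 43 · 41 = 1763.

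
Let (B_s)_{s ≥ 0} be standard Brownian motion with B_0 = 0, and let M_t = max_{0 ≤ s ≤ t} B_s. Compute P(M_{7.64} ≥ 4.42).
P(M_{7.64} ≥ 4.42) = 2·P(B_{7.64} ≥ 4.42) = 2(1 − Φ(4.42/√7.64)) ≈ 0.1098

By the reflection principle for Brownian motion, P(M_t ≥ a) = 2 · P(B_t ≥ a) for a ≥ 0. Since B_t ~ N(0, t), P(B_t ≥ 4.42) = 1 − Φ(4.42/√t) = 1 − Φ(4.42/√7.64) = 1 − Φ(1.5991). So
  P(M_{7.64} ≥ 4.42) = 2(1 − Φ(1.5991)) ≈ 0.1098.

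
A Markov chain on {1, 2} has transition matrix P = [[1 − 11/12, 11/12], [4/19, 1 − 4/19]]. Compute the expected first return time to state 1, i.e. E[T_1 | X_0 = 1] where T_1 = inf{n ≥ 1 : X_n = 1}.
E[T_1 | X_0 = 1] = 1/π_1 = 257/48

For an irreducible recurrent Markov chain with stationary distribution π, E[T_i | X_0 = i] = 1/π_i (Kac's formula). Here π_1 = (4/19)/(11/12 + 4/19) = (4/19)/(257/228) = 48/257, so E[T_1 | X_0 = 1] = 1/π_1 = (11/12 + 4/19)/(4/19) = (257/228)/(4/19) = 257/48.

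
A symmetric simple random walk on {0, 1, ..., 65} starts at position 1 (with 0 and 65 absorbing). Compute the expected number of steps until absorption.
E[τ | X_0 = 1] = 64

Let v_k = E[τ | X_0 = k]. Boundary: v_0 = v_65 = 0. Recurrence: v_k = 1 + (v_{k-1} + v_{k+1})/2 for 1 ≤ k ≤ 64. The particular solution to v_k − (v_{k-1} + v_{k+1})/2 = 1 is v_k = −k^2. Adding homogeneous solution A + B k and matching boundaries gives v_k = k (65 − k). Substituting k = 1: v_1 = 1 · 64 = 64.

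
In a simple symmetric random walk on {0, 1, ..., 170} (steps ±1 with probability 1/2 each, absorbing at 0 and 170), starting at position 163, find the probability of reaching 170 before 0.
P(hit 170 before 0) = 163/170

Let u_k = P(hit 170 before 0 | start at k). Then u_0 = 0, u_170 = 1, and u_k = u_{k-1}/2 + u_{k+1}/2 for 1 ≤ k ≤ 169. This harmonic recurrence is solved by u_k = k/170, giving u_163 = 163/170.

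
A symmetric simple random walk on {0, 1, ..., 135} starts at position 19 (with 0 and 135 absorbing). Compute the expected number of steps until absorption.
E[τ | X_0 = 19] = 2204

Let v_k = E[τ | X_0 = k]. Boundary: v_0 = v_135 = 0. Recurrence: v_k = 1 + (v_{k-1} + v_{k+1})/2 for 1 ≤ k ≤ 134. The particular solution to v_k − (v_{k-1} + v_{k+1})/2 = 1 is v_k = −k^2. Adding homogeneous solution A + B k and matching boundaries gives v_k = k (135 − k). Substituting k = 19: v_19 = 19 · 116 = 2204.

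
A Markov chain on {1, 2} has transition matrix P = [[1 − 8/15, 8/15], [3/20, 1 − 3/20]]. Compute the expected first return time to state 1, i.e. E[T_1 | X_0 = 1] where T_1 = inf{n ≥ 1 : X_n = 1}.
E[T_1 | X_0 = 1] = 1/π_1 = 41/9

For an irreducible recurrent Markov chain with stationary distribution π, E[T_i | X_0 = i] = 1/π_i (Kac's formula). Here π_1 = (3/20)/(8/15 + 3/20) = (3/20)/(41/60) = 9/41, so E[T_1 | X_0 = 1] = 1/π_1 = (8/15 + 3/20)/(3/20) = (41/60)/(3/20) = 41/9.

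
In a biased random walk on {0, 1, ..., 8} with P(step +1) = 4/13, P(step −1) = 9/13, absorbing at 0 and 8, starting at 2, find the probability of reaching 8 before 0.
P(hit 8 before 0) = (1 − (9/4)^2) / (1 − (9/4)^8) = 4096/661249

Let u_k denote P(reach 8 before 0 | start at k). Boundary: u_0 = 0, u_8 = 1. Recurrence: u_k = 4/13·u_{k+1} + 9/13·u_{k-1} for 1 ≤ k ≤ 7. Try u_k = A + B·r^k with r = q/p = (9/13)/(4/13) = 9/4. Substitution satisfies the recurrence; boundary conditions give:
  u_k = (1 − r^k) / (1 − r^N) = (1 − (9/4)^2) / (1 − (9/4)^8) = 4096/661249.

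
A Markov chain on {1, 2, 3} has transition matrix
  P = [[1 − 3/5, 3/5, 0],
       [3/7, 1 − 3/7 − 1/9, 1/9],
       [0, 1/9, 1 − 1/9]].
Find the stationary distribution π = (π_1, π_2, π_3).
π = (5/19, 7/19, 7/19)

This is a birth-death chain on three states, which satisfies detailed balance: π_1 · P_{12} = π_2 · P_{21} and π_2 · P_{23} = π_3 · P_{32}.
From π_1 · 3/5 = π_2 · 3/7: π_2/π_1 = (3/5)/(3/7) = 7/5.
From π_2 · 1/9 = π_3 · 1/9: π_3/π_2 = (1/9)/(1/9) = 1.
Take π_1 proportional to 1; then unnormalized π = (1, 7/5, 7/5). Normalize by dividing by the sum 19/5:
  π = (5/19, 7/19, 7/19).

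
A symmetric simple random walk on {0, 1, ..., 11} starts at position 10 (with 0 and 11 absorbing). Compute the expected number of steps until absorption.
E[τ | X_0 = 10] = 10

Let v_k = E[τ | X_0 = k]. Boundary: v_0 = v_11 = 0. Recurrence: v_k = 1 + (v_{k-1} + v_{k+1})/2 for 1 ≤ k ≤ 10. The particular solution to v_k − (v_{k-1} + v_{k+1})/2 = 1 is v_k = −k^2. Adding homogeneous solution A + B k and matching boundaries gives v_k = k (11 − k). Substituting k = 10: v_10 = 10 · 1 = 10.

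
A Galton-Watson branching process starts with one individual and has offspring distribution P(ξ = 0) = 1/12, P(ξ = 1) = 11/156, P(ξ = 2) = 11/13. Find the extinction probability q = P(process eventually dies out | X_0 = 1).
q = 13/132

The pgf is f(s) = 1/12 + 11/156·s + 11/13·s². The extinction probability q is the smallest fixed point of f in [0, 1]. Setting s = f(s):
  11/13·s² + (11/156 − 1)·s + 1/12 = 0
  11/13·s² − (1/12 + 11/13)·s + 1/12 = 0
which factors as (s − 1)·(11/13·s − 1/12) = 0, giving roots s = 1 and s = (1/12)/(11/13) = 13/132.
Mean offspring μ = 11/156 + 2·11/13 = 275/156 > 1 (supercritical), so q < 1. The extinction probability is the smaller root: q = (1/12)/(11/13) = 13/132.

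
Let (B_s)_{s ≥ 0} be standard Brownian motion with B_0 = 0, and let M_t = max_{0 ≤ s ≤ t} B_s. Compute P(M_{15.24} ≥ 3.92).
P(M_{15.24} ≥ 3.92) = 2·P(B_{15.24} ≥ 3.92) = 2(1 − Φ(3.92/√15.24)) ≈ 0.3153

By the reflection principle for Brownian motion, P(M_t ≥ a) = 2 · P(B_t ≥ a) for a ≥ 0. Since B_t ~ N(0, t), P(B_t ≥ 3.92) = 1 − Φ(3.92/√t) = 1 − Φ(3.92/√15.24) = 1 − Φ(1.0041). So
  P(M_{15.24} ≥ 3.92) = 2(1 − Φ(1.0041)) ≈ 0.3153.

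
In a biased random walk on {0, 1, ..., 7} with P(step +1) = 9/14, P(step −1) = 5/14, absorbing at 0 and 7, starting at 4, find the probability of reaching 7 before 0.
P(hit 7 before 0) = (1 − (5/9)^4) / (1 − (5/9)^7) = 1081836/1176211

Let u_k denote P(reach 7 before 0 | start at k). Boundary: u_0 = 0, u_7 = 1. Recurrence: u_k = 9/14·u_{k+1} + 5/14·u_{k-1} for 1 ≤ k ≤ 6. Try u_k = A + B·r^k with r = q/p = (5/14)/(9/14) = 5/9. Substitution satisfies the recurrence; boundary conditions give:
  u_k = (1 − r^k) / (1 − r^N) = (1 − (5/9)^4) / (1 − (5/9)^7) = 1081836/1176211.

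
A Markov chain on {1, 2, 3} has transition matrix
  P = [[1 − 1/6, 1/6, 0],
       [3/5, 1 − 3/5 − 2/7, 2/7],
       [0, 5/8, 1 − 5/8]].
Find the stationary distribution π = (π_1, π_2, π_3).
π = (42/59, 35/177, 16/177)

This is a birth-death chain on three states, which satisfies detailed balance: π_1 · P_{12} = π_2 · P_{21} and π_2 · P_{23} = π_3 · P_{32}.
From π_1 · 1/6 = π_2 · 3/5: π_2/π_1 = (1/6)/(3/5) = 5/18.
From π_2 · 2/7 = π_3 · 5/8: π_3/π_2 = (2/7)/(5/8) = 16/35.
Take π_1 proportional to 1; then unnormalized π = (1, 5/18, 8/63). Normalize by dividing by the sum 59/42:
  π = (42/59, 35/177, 16/177).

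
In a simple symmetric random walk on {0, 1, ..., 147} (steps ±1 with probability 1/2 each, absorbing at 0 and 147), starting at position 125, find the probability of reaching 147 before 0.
P(hit 147 before 0) = 125/147

Let u_k = P(hit 147 before 0 | start at k). Then u_0 = 0, u_147 = 1, and u_k = u_{k-1}/2 + u_{k+1}/2 for 1 ≤ k ≤ 146. This harmonic recurrence is solved by u_k = k/147, giving u_125 = 125/147.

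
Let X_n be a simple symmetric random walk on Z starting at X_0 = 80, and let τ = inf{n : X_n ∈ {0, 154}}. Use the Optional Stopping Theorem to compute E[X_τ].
E[X_τ] = 80

X_n is a martingale and τ is a bounded-mean stopping time (indeed τ is finite a.s. with bounded expectation since the walk is in a bounded region). By the OST, E[X_τ] = E[X_0] = 80. Equivalently: E[X_τ] = 154 · P(hit 154 first) + 0 · P(hit 0 first) = 154 · (80/154) = 80.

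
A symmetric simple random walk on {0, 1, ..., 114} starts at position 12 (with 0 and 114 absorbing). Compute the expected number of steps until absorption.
E[τ | X_0 = 12] = 1224

Let v_k = E[τ | X_0 = k]. Boundary: v_0 = v_114 = 0. Recurrence: v_k = 1 + (v_{k-1} + v_{k+1})/2 for 1 ≤ k ≤ 113. The particular solution to v_k − (v_{k-1} + v_{k+1})/2 = 1 is v_k = −k^2. Adding homogeneous solution A + B k and matching boundaries gives v_k = k (114 − k). Substituting k = 12: v_12 = 12 · 102 = 1224.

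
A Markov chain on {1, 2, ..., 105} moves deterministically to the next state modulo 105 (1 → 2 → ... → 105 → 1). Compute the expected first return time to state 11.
E[T_11 | X_0 = 11] = 105

The chain cycles deterministically, so starting at state 11 it returns in exactly 105 steps. Equivalently, the stationary distribution is uniform π_j = 1/105 for every state j, so by Kac's formula E[T_11] = 1/π_11 = 105.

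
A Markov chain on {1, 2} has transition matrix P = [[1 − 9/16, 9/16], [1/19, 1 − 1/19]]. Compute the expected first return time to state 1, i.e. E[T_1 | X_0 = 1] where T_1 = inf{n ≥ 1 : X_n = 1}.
E[T_1 | X_0 = 1] = 1/π_1 = 187/16

For an irreducible recurrent Markov chain with stationary distribution π, E[T_i | X_0 = i] = 1/π_i (Kac's formula). Here π_1 = (1/19)/(9/16 + 1/19) = (1/19)/(187/304) = 16/187, so E[T_1 | X_0 = 1] = 1/π_1 = (9/16 + 1/19)/(1/19) = (187/304)/(1/19) = 187/16.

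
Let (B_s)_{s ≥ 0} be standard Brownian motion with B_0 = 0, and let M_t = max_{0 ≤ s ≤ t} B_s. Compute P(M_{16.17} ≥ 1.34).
P(M_{16.17} ≥ 1.34) = 2·P(B_{16.17} ≥ 1.34) = 2(1 − Φ(1.34/√16.17)) ≈ 0.7390

By the reflection principle for Brownian motion, P(M_t ≥ a) = 2 · P(B_t ≥ a) for a ≥ 0. Since B_t ~ N(0, t), P(B_t ≥ 1.34) = 1 − Φ(1.34/√t) = 1 − Φ(1.34/√16.17) = 1 − Φ(0.3332). So
  P(M_{16.17} ≥ 1.34) = 2(1 − Φ(0.3332)) ≈ 0.7390.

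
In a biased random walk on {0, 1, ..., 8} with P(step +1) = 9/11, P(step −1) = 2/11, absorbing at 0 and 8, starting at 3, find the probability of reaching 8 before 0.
P(hit 8 before 0) = (1 − (2/9)^3) / (1 − (2/9)^8) = 6082047/6149495

Let u_k denote P(reach 8 before 0 | start at k). Boundary: u_0 = 0, u_8 = 1. Recurrence: u_k = 9/11·u_{k+1} + 2/11·u_{k-1} for 1 ≤ k ≤ 7. Try u_k = A + B·r^k with r = q/p = (2/11)/(9/11) = 2/9. Substitution satisfies the recurrence; boundary conditions give:
  u_k = (1 − r^k) / (1 − r^N) = (1 − (2/9)^3) / (1 − (2/9)^8) = 6082047/6149495.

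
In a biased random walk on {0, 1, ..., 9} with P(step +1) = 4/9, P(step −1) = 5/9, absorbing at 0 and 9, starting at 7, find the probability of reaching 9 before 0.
P(hit 9 before 0) = (1 − (5/4)^7) / (1 − (5/4)^9) = 987856/1690981

Let u_k denote P(reach 9 before 0 | start at k). Boundary: u_0 = 0, u_9 = 1. Recurrence: u_k = 4/9·u_{k+1} + 5/9·u_{k-1} for 1 ≤ k ≤ 8. Try u_k = A + B·r^k with r = q/p = (5/9)/(4/9) = 5/4. Substitution satisfies the recurrence; boundary conditions give:
  u_k = (1 − r^k) / (1 − r^N) = (1 − (5/4)^7) / (1 − (5/4)^9) = 987856/1690981.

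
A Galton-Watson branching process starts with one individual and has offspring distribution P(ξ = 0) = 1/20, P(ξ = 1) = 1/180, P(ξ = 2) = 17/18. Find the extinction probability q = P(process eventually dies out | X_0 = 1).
q = 9/170

The pgf is f(s) = 1/20 + 1/180·s + 17/18·s². The extinction probability q is the smallest fixed point of f in [0, 1]. Setting s = f(s):
  17/18·s² + (1/180 − 1)·s + 1/20 = 0
  17/18·s² − (1/20 + 17/18)·s + 1/20 = 0
which factors as (s − 1)·(17/18·s − 1/20) = 0, giving roots s = 1 and s = (1/20)/(17/18) = 9/170.
Mean offspring μ = 1/180 + 2·17/18 = 341/180 > 1 (supercritical), so q < 1. The extinction probability is the smaller root: q = (1/20)/(17/18) = 9/170.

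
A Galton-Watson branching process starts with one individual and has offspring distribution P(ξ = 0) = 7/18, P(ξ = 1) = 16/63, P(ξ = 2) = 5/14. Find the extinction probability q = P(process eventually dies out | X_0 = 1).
q = 1

Mean offspring μ = 0·7/18 + 1·16/63 + 2·5/14 = 61/63 ≤ 1. For μ ≤ 1 with offspring not concentrated at 1, the Galton-Watson process goes extinct almost surely, so q = 1.
(Algebraic check: The pgf is f(s) = 7/18 + 16/63·s + 5/14·s². The extinction probability q is the smallest fixed point of f in [0, 1]. Setting s = f(s):
  5/14·s² + (16/63 − 1)·s + 7/18 = 0
  5/14·s² − (7/18 + 5/14)·s + 7/18 = 0
which factors as (s − 1)·(5/14·s − 7/18) = 0, giving roots s = 1 and s = (7/18)/(5/14) = 49/45. Since 49/45 ≥ 1, the smallest root in [0, 1] is s = 1.)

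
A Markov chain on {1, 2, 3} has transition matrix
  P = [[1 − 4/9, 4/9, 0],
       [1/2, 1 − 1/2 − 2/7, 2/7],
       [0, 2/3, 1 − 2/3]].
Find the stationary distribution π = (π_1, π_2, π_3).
π = (63/143, 56/143, 24/143)

This is a birth-death chain on three states, which satisfies detailed balance: π_1 · P_{12} = π_2 · P_{21} and π_2 · P_{23} = π_3 · P_{32}.
From π_1 · 4/9 = π_2 · 1/2: π_2/π_1 = (4/9)/(1/2) = 8/9.
From π_2 · 2/7 = π_3 · 2/3: π_3/π_2 = (2/7)/(2/3) = 3/7.
Take π_1 proportional to 1; then unnormalized π = (1, 8/9, 8/21). Normalize by dividing by the sum 143/63:
  π = (63/143, 56/143, 24/143).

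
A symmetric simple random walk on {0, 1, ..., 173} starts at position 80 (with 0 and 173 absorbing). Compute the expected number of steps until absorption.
E[τ | X_0 = 80] = 7440

Let v_k = E[τ | X_0 = k]. Boundary: v_0 = v_173 = 0. Recurrence: v_k = 1 + (v_{k-1} + v_{k+1})/2 for 1 ≤ k ≤ 172. The particular solution to v_k − (v_{k-1} + v_{k+1})/2 = 1 is v_k = −k^2. Adding homogeneous solution A + B k and matching boundaries gives v_k = k (173 − k). Substituting k = 80: v_80 = 80 · 93 = 7440.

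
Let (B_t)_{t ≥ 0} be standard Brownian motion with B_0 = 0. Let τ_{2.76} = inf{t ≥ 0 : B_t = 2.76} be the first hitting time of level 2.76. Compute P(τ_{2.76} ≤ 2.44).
P(τ_{2.76} ≤ 2.44) = 2(1 − Φ(2.76/√2.44)) = 2(1 − Φ(1.7669)) ≈ 0.0772

By the reflection principle for standard BM, P(τ_b ≤ t) = 2 · P(B_t ≥ b). Since B_t ~ N(0, t), P(B_t ≥ 2.76) = 1 − Φ(2.76/√t) = 1 − Φ(2.76/√2.44) = 1 − Φ(1.7669) ≈ 0.03862. Doubling: P(τ_{2.76} ≤ 2.44) ≈ 2 · 0.03862 = 0.07724 ≈ 0.0772.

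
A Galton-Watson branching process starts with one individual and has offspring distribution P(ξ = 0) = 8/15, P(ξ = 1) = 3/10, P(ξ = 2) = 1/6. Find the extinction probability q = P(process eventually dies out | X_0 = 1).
q = 1

Mean offspring μ = 0·8/15 + 1·3/10 + 2·1/6 = 19/30 ≤ 1. For μ ≤ 1 with offspring not concentrated at 1, the Galton-Watson process goes extinct almost surely, so q = 1.
(Algebraic check: The pgf is f(s) = 8/15 + 3/10·s + 1/6·s². The extinction probability q is the smallest fixed point of f in [0, 1]. Setting s = f(s):
  1/6·s² + (3/10 − 1)·s + 8/15 = 0
  1/6·s² − (8/15 + 1/6)·s + 8/15 = 0
which factors as (s − 1)·(1/6·s − 8/15) = 0, giving roots s = 1 and s = (8/15)/(1/6) = 16/5. Since 16/5 ≥ 1, the smallest root in [0, 1] is s = 1.)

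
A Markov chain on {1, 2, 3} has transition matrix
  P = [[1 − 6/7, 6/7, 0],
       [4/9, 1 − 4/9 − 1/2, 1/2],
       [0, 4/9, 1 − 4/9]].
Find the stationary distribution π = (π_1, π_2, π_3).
π = (112/571, 216/571, 243/571)

This is a birth-death chain on three states, which satisfies detailed balance: π_1 · P_{12} = π_2 · P_{21} and π_2 · P_{23} = π_3 · P_{32}.
From π_1 · 6/7 = π_2 · 4/9: π_2/π_1 = (6/7)/(4/9) = 27/14.
From π_2 · 1/2 = π_3 · 4/9: π_3/π_2 = (1/2)/(4/9) = 9/8.
Take π_1 proportional to 1; then unnormalized π = (1, 27/14, 243/112). Normalize by dividing by the sum 571/112:
  π = (112/571, 216/571, 243/571).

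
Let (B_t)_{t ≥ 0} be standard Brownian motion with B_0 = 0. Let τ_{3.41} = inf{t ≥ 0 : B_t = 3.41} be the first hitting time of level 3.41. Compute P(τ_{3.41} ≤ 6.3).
P(τ_{3.41} ≤ 6.3) = 2(1 − Φ(3.41/√6.3)) = 2(1 − Φ(1.3586)) ≈ 0.1743

By the reflection principle for standard BM, P(τ_b ≤ t) = 2 · P(B_t ≥ b). Since B_t ~ N(0, t), P(B_t ≥ 3.41) = 1 − Φ(3.41/√t) = 1 − Φ(3.41/√6.3) = 1 − Φ(1.3586) ≈ 0.08714. Doubling: P(τ_{3.41} ≤ 6.3) ≈ 2 · 0.08714 = 0.17428 ≈ 0.1743.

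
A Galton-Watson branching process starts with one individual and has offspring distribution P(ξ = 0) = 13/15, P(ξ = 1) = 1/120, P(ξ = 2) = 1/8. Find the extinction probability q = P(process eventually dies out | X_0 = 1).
q = 1

Mean offspring μ = 0·13/15 + 1·1/120 + 2·1/8 = 31/120 ≤ 1. For μ ≤ 1 with offspring not concentrated at 1, the Galton-Watson process goes extinct almost surely, so q = 1.
(Algebraic check: The pgf is f(s) = 13/15 + 1/120·s + 1/8·s². The extinction probability q is the smallest fixed point of f in [0, 1]. Setting s = f(s):
  1/8·s² + (1/120 − 1)·s + 13/15 = 0
  1/8·s² − (13/15 + 1/8)·s + 13/15 = 0
which factors as (s − 1)·(1/8·s − 13/15) = 0, giving roots s = 1 and s = (13/15)/(1/8) = 104/15. Since 104/15 ≥ 1, the smallest root in [0, 1] is s = 1.)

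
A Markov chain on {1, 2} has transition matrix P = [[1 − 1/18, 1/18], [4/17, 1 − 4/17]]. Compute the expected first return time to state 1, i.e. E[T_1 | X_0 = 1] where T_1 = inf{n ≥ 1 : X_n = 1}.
E[T_1 | X_0 = 1] = 1/π_1 = 89/72

For an irreducible recurrent Markov chain with stationary distribution π, E[T_i | X_0 = i] = 1/π_i (Kac's formula). Here π_1 = (4/17)/(1/18 + 4/17) = (4/17)/(89/306) = 72/89, so E[T_1 | X_0 = 1] = 1/π_1 = (1/18 + 4/17)/(4/17) = (89/306)/(4/17) = 89/72.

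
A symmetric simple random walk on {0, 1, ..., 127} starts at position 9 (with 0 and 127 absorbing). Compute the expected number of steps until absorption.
E[τ | X_0 = 9] = 1062

Let v_k = E[τ | X_0 = k]. Boundary: v_0 = v_127 = 0. Recurrence: v_k = 1 + (v_{k-1} + v_{k+1})/2 for 1 ≤ k ≤ 126. The particular solution to v_k − (v_{k-1} + v_{k+1})/2 = 1 is v_k = −k^2. Adding homogeneous solution A + B k and matching boundaries gives v_k = k (127 − k). Substituting k = 9: v_9 = 9 · 118 = 1062.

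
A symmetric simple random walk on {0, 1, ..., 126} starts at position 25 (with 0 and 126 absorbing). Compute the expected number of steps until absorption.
E[τ | X_0 = 25] = 2525

Let v_k = E[τ | X_0 = k]. Boundary: v_0 = v_126 = 0. Recurrence: v_k = 1 + (v_{k-1} + v_{k+1})/2 for 1 ≤ k ≤ 125. The particular solution to v_k − (v_{k-1} + v_{k+1})/2 = 1 is v_k = −k^2. Adding homogeneous solution A + B k and matching boundaries gives v_k = k (126 − k). Substituting k = 25: v_25 = 25 · 101 = 2525.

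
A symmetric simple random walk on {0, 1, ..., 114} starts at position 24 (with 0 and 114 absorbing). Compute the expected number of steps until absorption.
E[τ | X_0 = 24] = 2160

Let v_k = E[τ | X_0 = k]. Boundary: v_0 = v_114 = 0. Recurrence: v_k = 1 + (v_{k-1} + v_{k+1})/2 for 1 ≤ k ≤ 113. The particular solution to v_k − (v_{k-1} + v_{k+1})/2 = 1 is v_k = −k^2. Adding homogeneous solution A + B k and matching boundaries gives v_k = k (114 − k). Substituting k = 24: v_24 = 24 · 90 = 2160.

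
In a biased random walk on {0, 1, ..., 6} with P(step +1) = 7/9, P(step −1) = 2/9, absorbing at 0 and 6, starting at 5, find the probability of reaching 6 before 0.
P(hit 6 before 0) = (1 − (2/7)^5) / (1 − (2/7)^6) = 23485/23517

Let u_k denote P(reach 6 before 0 | start at k). Boundary: u_0 = 0, u_6 = 1. Recurrence: u_k = 7/9·u_{k+1} + 2/9·u_{k-1} for 1 ≤ k ≤ 5. Try u_k = A + B·r^k with r = q/p = (2/9)/(7/9) = 2/7. Substitution satisfies the recurrence; boundary conditions give:
  u_k = (1 − r^k) / (1 − r^N) = (1 − (2/7)^5) / (1 − (2/7)^6) = 23485/23517.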